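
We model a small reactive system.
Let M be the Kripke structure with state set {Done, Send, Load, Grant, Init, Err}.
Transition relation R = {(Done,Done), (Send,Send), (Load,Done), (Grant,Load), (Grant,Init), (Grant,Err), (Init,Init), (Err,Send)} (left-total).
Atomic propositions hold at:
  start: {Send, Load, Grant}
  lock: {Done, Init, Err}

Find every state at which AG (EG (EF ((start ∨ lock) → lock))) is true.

{Done, Load, Init}

Sat(start ∨ lock) = {Done, Send, Load, Grant, Init, Err}
Sat((start ∨ lock) → lock) = {Done, Init, Err}
EF ((start ∨ lock) → lock): least fixpoint, start Z0 = {Done, Init, Err}, add states with some successor in Z. Z1 = {Done, Load, Grant, Init, Err}; fixed.
Sat(EF ((start ∨ lock) → lock)) = {Done, Load, Grant, Init, Err}
EG (EF ((start ∨ lock) → lock)): greatest fixpoint, start Z0 = {Done, Load, Grant, Init, Err}, keep only states in Sat with some successor in Z. Z1 = {Done, Load, Grant, Init}; fixed.
Sat(EG (EF ((start ∨ lock) → lock))) = {Done, Load, Grant, Init}
AG (EG (EF ((start ∨ lock) → lock))): greatest fixpoint, start Z0 = {Done, Load, Grant, Init}, keep only states in Sat with every successor in Z. Z1 = {Done, Load, Init}; fixed.
Sat(AG (EG (EF ((start ∨ lock) → lock)))) = {Done, Load, Init}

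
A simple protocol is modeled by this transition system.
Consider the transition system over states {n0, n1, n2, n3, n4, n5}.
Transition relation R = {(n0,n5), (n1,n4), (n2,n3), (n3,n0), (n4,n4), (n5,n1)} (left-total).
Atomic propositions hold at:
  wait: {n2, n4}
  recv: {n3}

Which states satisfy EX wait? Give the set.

{n1, n4}

Sat(EX wait) = {s : some successor in {n2, n4}} = {n1, n4}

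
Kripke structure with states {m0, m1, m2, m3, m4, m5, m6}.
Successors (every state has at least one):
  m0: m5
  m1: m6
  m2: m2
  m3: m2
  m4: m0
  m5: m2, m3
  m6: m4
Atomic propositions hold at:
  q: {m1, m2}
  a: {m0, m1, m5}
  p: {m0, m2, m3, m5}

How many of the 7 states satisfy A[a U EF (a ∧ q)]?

1

Sat(a ∧ q) = {m1}
EF (a ∧ q): least fixpoint, start Z0 = {m1}, add states with some successor in Z. Already a fixed point.
Sat(EF (a ∧ q)) = {m1}
A[a U EF (a ∧ q)]: least fixpoint, start Z0 = Sat(EF (a ∧ q)) = {m1}, add states in Sat(a) with every successor in Z. Already a fixed point.
Sat(A[a U EF (a ∧ q)]) = {m1}
|Sat(A[a U EF (a ∧ q)])| = |{m1}| = 1.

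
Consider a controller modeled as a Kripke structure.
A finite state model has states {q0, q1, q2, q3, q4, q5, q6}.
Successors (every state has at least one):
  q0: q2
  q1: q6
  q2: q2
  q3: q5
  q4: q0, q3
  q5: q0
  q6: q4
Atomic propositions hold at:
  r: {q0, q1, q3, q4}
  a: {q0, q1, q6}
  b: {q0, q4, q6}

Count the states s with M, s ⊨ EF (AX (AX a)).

4

Sat(AX a) = {s : every successor in {q0, q1, q6}} = {q1, q5}
Sat(AX (AX a)) = {s : every successor in {q1, q5}} = {q3}
EF (AX (AX a)): least fixpoint, start Z0 = {q3}, add states with some successor in Z. Z1 = {q3, q4}; Z2 = {q3, q4, q6}; Z3 = {q1, q3, q4, q6}; fixed.
Sat(EF (AX (AX a))) = {q1, q3, q4, q6}
|Sat(EF (AX (AX a)))| = |{q1, q3, q4, q6}| = 4.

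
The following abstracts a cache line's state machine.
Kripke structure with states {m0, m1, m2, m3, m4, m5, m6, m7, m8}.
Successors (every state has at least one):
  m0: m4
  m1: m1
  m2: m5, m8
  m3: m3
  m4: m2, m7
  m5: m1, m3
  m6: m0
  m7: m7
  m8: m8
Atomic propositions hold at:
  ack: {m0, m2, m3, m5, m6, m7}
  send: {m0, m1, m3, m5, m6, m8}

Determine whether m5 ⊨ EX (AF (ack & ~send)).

No

Sat(~send) = {m2, m4, m7}
Sat(ack & ~send) = {m2, m7}
AF (ack & ~send): least fixpoint, start Z0 = {m2, m7}, add states with every successor in Z. Z1 = {m2, m4, m7}; Z2 = {m0, m2, m4, m7}; Z3 = {m0, m2, m4, m6, m7}; fixed.
Sat(AF (ack & ~send)) = {m0, m2, m4, m6, m7}
Sat(EX (AF (ack & ~send))) = {s : some successor in {m0, m2, m4, m6, m7}} = {m0, m4, m6, m7}
m5 ∉ Sat(EX (AF (ack & ~send))) = {m0, m4, m6, m7}, so the formula does not hold at m5.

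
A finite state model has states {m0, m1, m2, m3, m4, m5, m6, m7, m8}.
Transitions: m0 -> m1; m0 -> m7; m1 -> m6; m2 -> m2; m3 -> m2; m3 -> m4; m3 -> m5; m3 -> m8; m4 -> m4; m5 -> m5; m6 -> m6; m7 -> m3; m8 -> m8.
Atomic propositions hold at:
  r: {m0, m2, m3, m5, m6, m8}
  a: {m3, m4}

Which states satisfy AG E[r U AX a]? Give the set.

{m4}

Sat(AX a) = {s : every successor in {m3, m4}} = {m4, m7}
E[r U AX a]: least fixpoint, start Z0 = Sat(AX a) = {m4, m7}, add states in Sat(r) with some successor in Z. Z1 = {m0, m3, m4, m7}; fixed.
Sat(E[r U AX a]) = {m0, m3, m4, m7}
AG E[r U AX a]: greatest fixpoint, start Z0 = {m0, m3, m4, m7}, keep only states in Sat with every successor in Z. Z1 = {m4, m7}; Z2 = {m4}; fixed.
Sat(AG E[r U AX a]) = {m4}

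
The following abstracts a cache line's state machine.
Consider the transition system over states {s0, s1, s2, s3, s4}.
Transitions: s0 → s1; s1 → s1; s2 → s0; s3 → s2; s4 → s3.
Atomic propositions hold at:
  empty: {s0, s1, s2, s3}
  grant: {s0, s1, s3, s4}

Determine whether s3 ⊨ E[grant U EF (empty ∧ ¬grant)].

Sat(¬grant) = {s2}
Sat(empty ∧ ¬grant) = {s2}
EF (empty ∧ ¬grant): least fixpoint, start Z0 = {s2}, add states with some successor in Z. Z1 = {s2, s3}; Z2 = {s2, s3, s4}; fixed.
Sat(EF (empty ∧ ¬grant)) = {s2, s3, s4}
E[grant U EF (empty ∧ ¬grant)]: least fixpoint, start Z0 = Sat(EF (empty ∧ ¬grant)) = {s2, s3, s4}, add states in Sat(grant) with some successor in Z. Already a fixed point.
Sat(E[grant U EF (empty ∧ ¬grant)]) = {s2, s3, s4}
s3 ∈ Sat(E[grant U EF (empty ∧ ¬grant)]) = {s2, s3, s4}, so the formula holds at s3.

Yes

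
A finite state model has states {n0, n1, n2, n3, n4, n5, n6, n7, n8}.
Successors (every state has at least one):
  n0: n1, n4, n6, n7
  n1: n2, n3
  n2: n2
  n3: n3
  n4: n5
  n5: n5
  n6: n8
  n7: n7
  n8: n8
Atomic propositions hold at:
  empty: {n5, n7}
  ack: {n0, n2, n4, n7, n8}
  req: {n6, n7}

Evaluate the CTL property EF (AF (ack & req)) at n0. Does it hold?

Sat(ack & req) = {n7}
AF (ack & req): least fixpoint, start Z0 = {n7}, add states with every successor in Z. Already a fixed point.
Sat(AF (ack & req)) = {n7}
EF (AF (ack & req)): least fixpoint, start Z0 = {n7}, add states with some successor in Z. Z1 = {n0, n7}; fixed.
Sat(EF (AF (ack & req))) = {n0, n7}
n0 ∈ Sat(EF (AF (ack & req))) = {n0, n7}, so the formula holds at n0.

Yes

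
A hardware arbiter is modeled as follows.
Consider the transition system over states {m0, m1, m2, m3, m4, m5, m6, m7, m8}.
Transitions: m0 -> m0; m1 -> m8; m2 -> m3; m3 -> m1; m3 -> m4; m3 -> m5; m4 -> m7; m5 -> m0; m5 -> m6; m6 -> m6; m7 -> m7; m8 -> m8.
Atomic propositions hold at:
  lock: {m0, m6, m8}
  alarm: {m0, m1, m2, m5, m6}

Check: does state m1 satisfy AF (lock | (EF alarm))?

Yes

EF alarm: least fixpoint, start Z0 = {m0, m1, m2, m5, m6}, add states with some successor in Z. Z1 = {m0, m1, m2, m3, m5, m6}; fixed.
Sat(EF alarm) = {m0, m1, m2, m3, m5, m6}
Sat(lock | (EF alarm)) = {m0, m1, m2, m3, m5, m6, m8}
AF (lock | (EF alarm)): least fixpoint, start Z0 = {m0, m1, m2, m3, m5, m6, m8}, add states with every successor in Z. Already a fixed point.
Sat(AF (lock | (EF alarm))) = {m0, m1, m2, m3, m5, m6, m8}
m1 ∈ Sat(AF (lock | (EF alarm))) = {m0, m1, m2, m3, m5, m6, m8}, so the formula holds at m1.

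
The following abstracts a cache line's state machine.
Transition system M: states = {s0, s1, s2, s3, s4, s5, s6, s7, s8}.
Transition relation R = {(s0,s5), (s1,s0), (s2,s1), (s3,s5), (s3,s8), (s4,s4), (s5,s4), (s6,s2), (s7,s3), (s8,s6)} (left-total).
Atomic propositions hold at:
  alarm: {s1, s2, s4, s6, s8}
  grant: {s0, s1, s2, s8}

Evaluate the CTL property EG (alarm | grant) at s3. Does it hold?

No

Sat(alarm | grant) = {s0, s1, s2, s4, s6, s8}
EG (alarm | grant): greatest fixpoint, start Z0 = {s0, s1, s2, s4, s6, s8}, keep only states in Sat with some successor in Z. Z1 = {s1, s2, s4, s6, s8}; Z2 = {s2, s4, s6, s8}; Z3 = {s4, s6, s8}; Z4 = {s4, s8}; Z5 = {s4}; fixed.
Sat(EG (alarm | grant)) = {s4}
s3 ∉ Sat(EG (alarm | grant)) = {s4}, so the formula does not hold at s3.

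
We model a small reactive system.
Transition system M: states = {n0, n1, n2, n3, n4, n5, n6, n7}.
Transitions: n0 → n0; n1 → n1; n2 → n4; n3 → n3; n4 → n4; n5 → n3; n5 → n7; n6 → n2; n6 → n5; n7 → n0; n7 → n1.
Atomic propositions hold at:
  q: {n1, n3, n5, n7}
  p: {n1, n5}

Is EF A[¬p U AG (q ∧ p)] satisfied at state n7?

Sat(¬p) = {n0, n2, n3, n4, n6, n7}
Sat(q ∧ p) = {n1, n5}
AG (q ∧ p): greatest fixpoint, start Z0 = {n1, n5}, keep only states in Sat with every successor in Z. Z1 = {n1}; fixed.
Sat(AG (q ∧ p)) = {n1}
A[¬p U AG (q ∧ p)]: least fixpoint, start Z0 = Sat(AG (q ∧ p)) = {n1}, add states in Sat(¬p) with every successor in Z. Already a fixed point.
Sat(A[¬p U AG (q ∧ p)]) = {n1}
EF A[¬p U AG (q ∧ p)]: least fixpoint, start Z0 = {n1}, add states with some successor in Z. Z1 = {n1, n7}; Z2 = {n1, n5, n7}; Z3 = {n1, n5, n6, n7}; fixed.
Sat(EF A[¬p U AG (q ∧ p)]) = {n1, n5, n6, n7}
n7 ∈ Sat(EF A[¬p U AG (q ∧ p)]) = {n1, n5, n6, n7}, so the formula holds at n7.

Yes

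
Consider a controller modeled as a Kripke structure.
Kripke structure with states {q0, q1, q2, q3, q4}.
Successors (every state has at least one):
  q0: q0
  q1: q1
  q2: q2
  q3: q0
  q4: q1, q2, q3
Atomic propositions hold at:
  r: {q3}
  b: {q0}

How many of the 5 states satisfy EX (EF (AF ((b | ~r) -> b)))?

3

Sat(~r) = {q0, q1, q2, q4}
Sat(b | ~r) = {q0, q1, q2, q4}
Sat((b | ~r) -> b) = {q0, q3}
AF ((b | ~r) -> b): least fixpoint, start Z0 = {q0, q3}, add states with every successor in Z. Already a fixed point.
Sat(AF ((b | ~r) -> b)) = {q0, q3}
EF (AF ((b | ~r) -> b)): least fixpoint, start Z0 = {q0, q3}, add states with some successor in Z. Z1 = {q0, q3, q4}; fixed.
Sat(EF (AF ((b | ~r) -> b))) = {q0, q3, q4}
Sat(EX (EF (AF ((b | ~r) -> b)))) = {s : some successor in {q0, q3, q4}} = {q0, q3, q4}
|Sat(EX (EF (AF ((b | ~r) -> b))))| = |{q0, q3, q4}| = 3.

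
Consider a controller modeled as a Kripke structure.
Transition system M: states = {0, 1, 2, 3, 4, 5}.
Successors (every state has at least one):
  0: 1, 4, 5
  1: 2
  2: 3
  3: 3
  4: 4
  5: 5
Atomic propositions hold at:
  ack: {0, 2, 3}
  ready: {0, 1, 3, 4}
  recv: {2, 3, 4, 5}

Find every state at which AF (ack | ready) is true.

Sat(ack | ready) = {0, 1, 2, 3, 4}
AF (ack | ready): least fixpoint, start Z0 = {0, 1, 2, 3, 4}, add states with every successor in Z. Already a fixed point.
Sat(AF (ack | ready)) = {0, 1, 2, 3, 4}

{0, 1, 2, 3, 4}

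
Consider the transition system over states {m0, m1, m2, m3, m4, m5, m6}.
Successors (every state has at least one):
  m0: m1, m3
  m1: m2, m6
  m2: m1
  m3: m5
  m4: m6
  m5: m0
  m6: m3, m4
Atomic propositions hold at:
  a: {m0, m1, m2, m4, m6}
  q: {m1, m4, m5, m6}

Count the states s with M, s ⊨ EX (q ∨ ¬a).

Sat(¬a) = {m3, m5}
Sat(q ∨ ¬a) = {m1, m3, m4, m5, m6}
Sat(EX (q ∨ ¬a)) = {s : some successor in {m1, m3, m4, m5, m6}} = {m0, m1, m2, m3, m4, m6}
|Sat(EX (q ∨ ¬a))| = |{m0, m1, m2, m3, m4, m6}| = 6.

6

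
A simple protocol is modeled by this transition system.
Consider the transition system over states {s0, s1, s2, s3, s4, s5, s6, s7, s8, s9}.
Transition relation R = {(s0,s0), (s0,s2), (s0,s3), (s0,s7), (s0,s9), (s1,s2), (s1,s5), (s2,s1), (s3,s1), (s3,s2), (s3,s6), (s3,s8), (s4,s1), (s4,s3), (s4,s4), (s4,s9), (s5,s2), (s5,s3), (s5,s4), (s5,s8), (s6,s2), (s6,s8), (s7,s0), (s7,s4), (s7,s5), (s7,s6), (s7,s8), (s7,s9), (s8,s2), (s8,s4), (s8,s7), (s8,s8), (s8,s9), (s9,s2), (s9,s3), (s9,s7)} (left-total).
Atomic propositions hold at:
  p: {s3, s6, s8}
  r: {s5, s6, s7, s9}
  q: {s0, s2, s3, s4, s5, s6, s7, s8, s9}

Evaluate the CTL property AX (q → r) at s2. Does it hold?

Yes

Sat(q → r) = {s1, s5, s6, s7, s9}
Sat(AX (q → r)) = {s : every successor in {s1, s5, s6, s7, s9}} = {s2}
s2 ∈ Sat(AX (q → r)) = {s2}, so the formula holds at s2.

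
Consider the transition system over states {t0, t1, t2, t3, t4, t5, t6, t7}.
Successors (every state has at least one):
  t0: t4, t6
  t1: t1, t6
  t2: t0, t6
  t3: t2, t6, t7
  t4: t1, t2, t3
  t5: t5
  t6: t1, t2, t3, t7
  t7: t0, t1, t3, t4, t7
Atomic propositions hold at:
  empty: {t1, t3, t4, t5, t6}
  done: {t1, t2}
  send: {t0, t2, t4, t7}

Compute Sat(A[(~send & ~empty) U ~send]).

{t1, t3, t5, t6}

Sat(~send) = {t1, t3, t5, t6}
Sat(~empty) = {t0, t2, t7}
Sat(~send & ~empty) = ∅
A[(~send & ~empty) U ~send]: least fixpoint, start Z0 = Sat(~send) = {t1, t3, t5, t6}, add states in Sat(~send & ~empty) with every successor in Z. Already a fixed point.
Sat(A[(~send & ~empty) U ~send]) = {t1, t3, t5, t6}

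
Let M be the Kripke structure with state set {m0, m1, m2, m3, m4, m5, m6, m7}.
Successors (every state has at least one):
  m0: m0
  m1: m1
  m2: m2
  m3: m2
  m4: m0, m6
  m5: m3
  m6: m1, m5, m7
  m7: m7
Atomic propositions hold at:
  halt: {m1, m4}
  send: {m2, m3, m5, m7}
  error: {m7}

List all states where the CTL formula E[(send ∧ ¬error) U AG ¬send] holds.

{m0, m1}

Sat(¬error) = {m0, m1, m2, m3, m4, m5, m6}
Sat(send ∧ ¬error) = {m2, m3, m5}
Sat(¬send) = {m0, m1, m4, m6}
AG ¬send: greatest fixpoint, start Z0 = {m0, m1, m4, m6}, keep only states in Sat with every successor in Z. Z1 = {m0, m1, m4}; Z2 = {m0, m1}; fixed.
Sat(AG ¬send) = {m0, m1}
E[(send ∧ ¬error) U AG ¬send]: least fixpoint, start Z0 = Sat(AG ¬send) = {m0, m1}, add states in Sat(send ∧ ¬error) with some successor in Z. Already a fixed point.
Sat(E[(send ∧ ¬error) U AG ¬send]) = {m0, m1}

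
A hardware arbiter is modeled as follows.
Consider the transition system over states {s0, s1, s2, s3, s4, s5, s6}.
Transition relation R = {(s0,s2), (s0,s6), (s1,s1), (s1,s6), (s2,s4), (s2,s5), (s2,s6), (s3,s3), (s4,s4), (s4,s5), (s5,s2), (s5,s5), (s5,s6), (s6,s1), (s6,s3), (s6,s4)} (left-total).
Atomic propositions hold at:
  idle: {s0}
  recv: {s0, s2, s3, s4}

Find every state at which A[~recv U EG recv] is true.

Sat(~recv) = {s1, s5, s6}
EG recv: greatest fixpoint, start Z0 = {s0, s2, s3, s4}, keep only states in Sat with some successor in Z. Already a fixed point.
Sat(EG recv) = {s0, s2, s3, s4}
A[~recv U EG recv]: least fixpoint, start Z0 = Sat(EG recv) = {s0, s2, s3, s4}, add states in Sat(~recv) with every successor in Z. Already a fixed point.
Sat(A[~recv U EG recv]) = {s0, s2, s3, s4}

{s0, s2, s3, s4}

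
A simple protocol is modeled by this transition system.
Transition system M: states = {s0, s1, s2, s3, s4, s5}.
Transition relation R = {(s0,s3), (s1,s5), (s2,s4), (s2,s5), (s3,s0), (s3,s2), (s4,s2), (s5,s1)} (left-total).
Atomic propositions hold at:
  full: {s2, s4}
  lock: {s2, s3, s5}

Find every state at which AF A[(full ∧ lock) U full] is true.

Sat(full ∧ lock) = {s2}
A[(full ∧ lock) U full]: least fixpoint, start Z0 = Sat(full) = {s2, s4}, add states in Sat(full ∧ lock) with every successor in Z. Already a fixed point.
Sat(A[(full ∧ lock) U full]) = {s2, s4}
AF A[(full ∧ lock) U full]: least fixpoint, start Z0 = {s2, s4}, add states with every successor in Z. Already a fixed point.
Sat(AF A[(full ∧ lock) U full]) = {s2, s4}

{s2, s4}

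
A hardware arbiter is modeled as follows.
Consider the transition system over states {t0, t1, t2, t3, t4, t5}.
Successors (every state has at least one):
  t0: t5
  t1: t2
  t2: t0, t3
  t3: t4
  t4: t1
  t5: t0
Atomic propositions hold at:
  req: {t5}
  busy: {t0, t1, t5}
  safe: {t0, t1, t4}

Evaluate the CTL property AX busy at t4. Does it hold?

Sat(AX busy) = {s : every successor in {t0, t1, t5}} = {t0, t4, t5}
t4 ∈ Sat(AX busy) = {t0, t4, t5}, so the formula holds at t4.

Yes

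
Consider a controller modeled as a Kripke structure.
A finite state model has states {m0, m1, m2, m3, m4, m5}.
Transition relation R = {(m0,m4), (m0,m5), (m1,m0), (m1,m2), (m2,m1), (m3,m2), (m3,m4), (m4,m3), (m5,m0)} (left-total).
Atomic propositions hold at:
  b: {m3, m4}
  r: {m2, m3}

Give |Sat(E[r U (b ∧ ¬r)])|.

2

Sat(¬r) = {m0, m1, m4, m5}
Sat(b ∧ ¬r) = {m4}
E[r U (b ∧ ¬r)]: least fixpoint, start Z0 = Sat((b ∧ ¬r)) = {m4}, add states in Sat(r) with some successor in Z. Z1 = {m3, m4}; fixed.
Sat(E[r U (b ∧ ¬r)]) = {m3, m4}
|Sat(E[r U (b ∧ ¬r)])| = |{m3, m4}| = 2.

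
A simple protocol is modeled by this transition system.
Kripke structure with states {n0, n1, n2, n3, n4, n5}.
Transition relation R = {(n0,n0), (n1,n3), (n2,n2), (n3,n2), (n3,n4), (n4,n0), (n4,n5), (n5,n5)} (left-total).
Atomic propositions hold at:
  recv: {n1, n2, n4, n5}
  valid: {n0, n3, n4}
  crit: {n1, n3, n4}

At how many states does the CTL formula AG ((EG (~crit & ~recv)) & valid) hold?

1

Sat(~crit) = {n0, n2, n5}
Sat(~recv) = {n0, n3}
Sat(~crit & ~recv) = {n0}
EG (~crit & ~recv): greatest fixpoint, start Z0 = {n0}, keep only states in Sat with some successor in Z. Already a fixed point.
Sat(EG (~crit & ~recv)) = {n0}
Sat((EG (~crit & ~recv)) & valid) = {n0}
AG ((EG (~crit & ~recv)) & valid): greatest fixpoint, start Z0 = {n0}, keep only states in Sat with every successor in Z. Already a fixed point.
Sat(AG ((EG (~crit & ~recv)) & valid)) = {n0}
|Sat(AG ((EG (~crit & ~recv)) & valid))| = |{n0}| = 1.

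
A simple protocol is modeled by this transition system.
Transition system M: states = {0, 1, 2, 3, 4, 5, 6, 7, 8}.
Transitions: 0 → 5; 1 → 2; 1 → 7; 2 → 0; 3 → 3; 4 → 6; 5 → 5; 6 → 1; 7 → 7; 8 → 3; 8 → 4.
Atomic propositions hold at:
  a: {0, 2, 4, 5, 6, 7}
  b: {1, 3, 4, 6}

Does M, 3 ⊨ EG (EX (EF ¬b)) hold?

No

Sat(¬b) = {0, 2, 5, 7, 8}
EF ¬b: least fixpoint, start Z0 = {0, 2, 5, 7, 8}, add states with some successor in Z. Z1 = {0, 1, 2, 5, 7, 8}; Z2 = {0, 1, 2, 5, 6, 7, 8}; Z3 = {0, 1, 2, 4, 5, 6, 7, 8}; fixed.
Sat(EF ¬b) = {0, 1, 2, 4, 5, 6, 7, 8}
Sat(EX (EF ¬b)) = {s : some successor in {0, 1, 2, 4, 5, 6, 7, 8}} = {0, 1, 2, 4, 5, 6, 7, 8}
EG (EX (EF ¬b)): greatest fixpoint, start Z0 = {0, 1, 2, 4, 5, 6, 7, 8}, keep only states in Sat with some successor in Z. Already a fixed point.
Sat(EG (EX (EF ¬b))) = {0, 1, 2, 4, 5, 6, 7, 8}
3 ∉ Sat(EG (EX (EF ¬b))) = {0, 1, 2, 4, 5, 6, 7, 8}, so the formula does not hold at 3.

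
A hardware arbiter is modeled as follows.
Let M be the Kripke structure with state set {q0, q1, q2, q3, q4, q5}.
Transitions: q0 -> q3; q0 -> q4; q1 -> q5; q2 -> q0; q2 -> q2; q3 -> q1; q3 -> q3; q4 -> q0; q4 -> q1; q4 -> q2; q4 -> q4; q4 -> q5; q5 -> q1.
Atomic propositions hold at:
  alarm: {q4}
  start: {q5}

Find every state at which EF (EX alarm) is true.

Sat(EX alarm) = {s : some successor in {q4}} = {q0, q4}
EF (EX alarm): least fixpoint, start Z0 = {q0, q4}, add states with some successor in Z. Z1 = {q0, q2, q4}; fixed.
Sat(EF (EX alarm)) = {q0, q2, q4}

{q0, q2, q4}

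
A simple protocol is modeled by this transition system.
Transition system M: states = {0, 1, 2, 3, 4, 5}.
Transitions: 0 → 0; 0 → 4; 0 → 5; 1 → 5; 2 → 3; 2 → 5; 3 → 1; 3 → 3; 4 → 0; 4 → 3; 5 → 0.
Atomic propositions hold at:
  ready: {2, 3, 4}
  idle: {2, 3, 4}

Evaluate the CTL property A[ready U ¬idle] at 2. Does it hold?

Sat(¬idle) = {0, 1, 5}
A[ready U ¬idle]: least fixpoint, start Z0 = Sat(¬idle) = {0, 1, 5}, add states in Sat(ready) with every successor in Z. Already a fixed point.
Sat(A[ready U ¬idle]) = {0, 1, 5}
2 ∉ Sat(A[ready U ¬idle]) = {0, 1, 5}, so the formula does not hold at 2.

No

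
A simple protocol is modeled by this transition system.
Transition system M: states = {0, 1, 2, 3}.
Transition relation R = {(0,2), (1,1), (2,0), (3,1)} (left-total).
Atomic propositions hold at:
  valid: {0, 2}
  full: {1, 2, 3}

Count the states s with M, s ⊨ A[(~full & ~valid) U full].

Sat(~full) = {0}
Sat(~valid) = {1, 3}
Sat(~full & ~valid) = ∅
A[(~full & ~valid) U full]: least fixpoint, start Z0 = Sat(full) = {1, 2, 3}, add states in Sat(~full & ~valid) with every successor in Z. Already a fixed point.
Sat(A[(~full & ~valid) U full]) = {1, 2, 3}
|Sat(A[(~full & ~valid) U full])| = |{1, 2, 3}| = 3.

3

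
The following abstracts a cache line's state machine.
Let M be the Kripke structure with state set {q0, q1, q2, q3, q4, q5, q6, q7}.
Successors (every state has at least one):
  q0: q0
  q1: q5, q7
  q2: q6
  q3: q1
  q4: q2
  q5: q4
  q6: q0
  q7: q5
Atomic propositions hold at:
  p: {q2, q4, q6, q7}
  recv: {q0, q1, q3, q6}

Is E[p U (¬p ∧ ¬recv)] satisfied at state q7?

Sat(¬p) = {q0, q1, q3, q5}
Sat(¬recv) = {q2, q4, q5, q7}
Sat(¬p ∧ ¬recv) = {q5}
E[p U (¬p ∧ ¬recv)]: least fixpoint, start Z0 = Sat((¬p ∧ ¬recv)) = {q5}, add states in Sat(p) with some successor in Z. Z1 = {q5, q7}; fixed.
Sat(E[p U (¬p ∧ ¬recv)]) = {q5, q7}
q7 ∈ Sat(E[p U (¬p ∧ ¬recv)]) = {q5, q7}, so the formula holds at q7.

Yes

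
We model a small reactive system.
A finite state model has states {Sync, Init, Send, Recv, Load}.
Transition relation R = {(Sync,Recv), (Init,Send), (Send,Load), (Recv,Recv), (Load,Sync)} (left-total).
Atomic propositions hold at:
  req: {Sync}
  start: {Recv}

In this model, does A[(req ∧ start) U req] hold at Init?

Sat(req ∧ start) = ∅
A[(req ∧ start) U req]: least fixpoint, start Z0 = Sat(req) = {Sync}, add states in Sat(req ∧ start) with every successor in Z. Already a fixed point.
Sat(A[(req ∧ start) U req]) = {Sync}
Init ∉ Sat(A[(req ∧ start) U req]) = {Sync}, so the formula does not hold at Init.

No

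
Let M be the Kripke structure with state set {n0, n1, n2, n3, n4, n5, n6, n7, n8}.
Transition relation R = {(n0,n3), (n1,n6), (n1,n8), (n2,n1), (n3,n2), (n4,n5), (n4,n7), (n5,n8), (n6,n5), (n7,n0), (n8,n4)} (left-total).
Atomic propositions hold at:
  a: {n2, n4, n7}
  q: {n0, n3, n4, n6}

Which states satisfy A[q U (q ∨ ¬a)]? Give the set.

{n0, n1, n3, n4, n5, n6, n8}

Sat(¬a) = {n0, n1, n3, n5, n6, n8}
Sat(q ∨ ¬a) = {n0, n1, n3, n4, n5, n6, n8}
A[q U (q ∨ ¬a)]: least fixpoint, start Z0 = Sat((q ∨ ¬a)) = {n0, n1, n3, n4, n5, n6, n8}, add states in Sat(q) with every successor in Z. Already a fixed point.
Sat(A[q U (q ∨ ¬a)]) = {n0, n1, n3, n4, n5, n6, n8}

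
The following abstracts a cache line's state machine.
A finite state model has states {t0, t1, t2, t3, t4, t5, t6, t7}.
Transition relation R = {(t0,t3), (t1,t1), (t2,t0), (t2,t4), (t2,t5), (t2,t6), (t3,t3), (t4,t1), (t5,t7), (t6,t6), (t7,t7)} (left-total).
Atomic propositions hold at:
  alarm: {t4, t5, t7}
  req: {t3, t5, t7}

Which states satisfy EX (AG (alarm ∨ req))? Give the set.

{t0, t2, t3, t5, t7}

Sat(alarm ∨ req) = {t3, t4, t5, t7}
AG (alarm ∨ req): greatest fixpoint, start Z0 = {t3, t4, t5, t7}, keep only states in Sat with every successor in Z. Z1 = {t3, t5, t7}; fixed.
Sat(AG (alarm ∨ req)) = {t3, t5, t7}
Sat(EX (AG (alarm ∨ req))) = {s : some successor in {t3, t5, t7}} = {t0, t2, t3, t5, t7}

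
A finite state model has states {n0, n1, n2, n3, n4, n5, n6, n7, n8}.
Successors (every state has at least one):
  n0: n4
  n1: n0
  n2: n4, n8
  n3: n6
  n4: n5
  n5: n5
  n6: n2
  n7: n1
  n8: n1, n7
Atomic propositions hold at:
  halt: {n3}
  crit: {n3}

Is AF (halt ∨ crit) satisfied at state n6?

No

Sat(halt ∨ crit) = {n3}
AF (halt ∨ crit): least fixpoint, start Z0 = {n3}, add states with every successor in Z. Already a fixed point.
Sat(AF (halt ∨ crit)) = {n3}
n6 ∉ Sat(AF (halt ∨ crit)) = {n3}, so the formula does not hold at n6.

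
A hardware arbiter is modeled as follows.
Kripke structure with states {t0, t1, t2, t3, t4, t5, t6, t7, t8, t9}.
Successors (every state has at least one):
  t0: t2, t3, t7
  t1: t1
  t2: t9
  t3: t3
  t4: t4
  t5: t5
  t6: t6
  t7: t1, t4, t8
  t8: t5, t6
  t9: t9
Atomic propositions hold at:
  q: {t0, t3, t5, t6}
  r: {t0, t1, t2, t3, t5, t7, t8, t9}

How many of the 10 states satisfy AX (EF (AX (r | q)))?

8

Sat(r | q) = {t0, t1, t2, t3, t5, t6, t7, t8, t9}
Sat(AX (r | q)) = {s : every successor in {t0, t1, t2, t3, t5, t6, t7, t8, t9}} = {t0, t1, t2, t3, t5, t6, t8, t9}
EF (AX (r | q)): least fixpoint, start Z0 = {t0, t1, t2, t3, t5, t6, t8, t9}, add states with some successor in Z. Z1 = {t0, t1, t2, t3, t5, t6, t7, t8, t9}; fixed.
Sat(EF (AX (r | q))) = {t0, t1, t2, t3, t5, t6, t7, t8, t9}
Sat(AX (EF (AX (r | q)))) = {s : every successor in {t0, t1, t2, t3, t5, t6, t7, t8, t9}} = {t0, t1, t2, t3, t5, t6, t8, t9}
|Sat(AX (EF (AX (r | q))))| = |{t0, t1, t2, t3, t5, t6, t8, t9}| = 8.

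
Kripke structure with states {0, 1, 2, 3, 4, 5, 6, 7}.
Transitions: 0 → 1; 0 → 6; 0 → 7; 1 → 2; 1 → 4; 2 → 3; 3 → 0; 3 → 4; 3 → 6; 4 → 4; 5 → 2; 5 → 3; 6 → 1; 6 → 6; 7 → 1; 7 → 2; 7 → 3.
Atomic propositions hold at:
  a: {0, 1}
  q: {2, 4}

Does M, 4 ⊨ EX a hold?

Sat(EX a) = {s : some successor in {0, 1}} = {0, 3, 6, 7}
4 ∉ Sat(EX a) = {0, 3, 6, 7}, so the formula does not hold at 4.

No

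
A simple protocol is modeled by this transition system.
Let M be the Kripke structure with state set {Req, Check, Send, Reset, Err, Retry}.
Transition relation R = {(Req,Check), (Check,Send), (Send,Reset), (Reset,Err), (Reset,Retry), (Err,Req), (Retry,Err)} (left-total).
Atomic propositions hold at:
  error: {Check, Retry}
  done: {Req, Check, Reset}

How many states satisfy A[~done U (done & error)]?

Sat(~done) = {Send, Err, Retry}
Sat(done & error) = {Check}
A[~done U (done & error)]: least fixpoint, start Z0 = Sat((done & error)) = {Check}, add states in Sat(~done) with every successor in Z. Already a fixed point.
Sat(A[~done U (done & error)]) = {Check}
|Sat(A[~done U (done & error)])| = |{Check}| = 1.

1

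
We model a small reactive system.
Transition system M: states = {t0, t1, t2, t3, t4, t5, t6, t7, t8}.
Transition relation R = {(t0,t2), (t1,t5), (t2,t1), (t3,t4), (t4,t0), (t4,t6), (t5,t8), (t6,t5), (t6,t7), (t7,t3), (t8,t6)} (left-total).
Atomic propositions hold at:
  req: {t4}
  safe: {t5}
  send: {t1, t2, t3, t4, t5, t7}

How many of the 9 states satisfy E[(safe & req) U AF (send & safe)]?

4

Sat(safe & req) = ∅
Sat(send & safe) = {t5}
AF (send & safe): least fixpoint, start Z0 = {t5}, add states with every successor in Z. Z1 = {t1, t5}; Z2 = {t1, t2, t5}; Z3 = {t0, t1, t2, t5}; fixed.
Sat(AF (send & safe)) = {t0, t1, t2, t5}
E[(safe & req) U AF (send & safe)]: least fixpoint, start Z0 = Sat(AF (send & safe)) = {t0, t1, t2, t5}, add states in Sat(safe & req) with some successor in Z. Already a fixed point.
Sat(E[(safe & req) U AF (send & safe)]) = {t0, t1, t2, t5}
|Sat(E[(safe & req) U AF (send & safe)])| = |{t0, t1, t2, t5}| = 4.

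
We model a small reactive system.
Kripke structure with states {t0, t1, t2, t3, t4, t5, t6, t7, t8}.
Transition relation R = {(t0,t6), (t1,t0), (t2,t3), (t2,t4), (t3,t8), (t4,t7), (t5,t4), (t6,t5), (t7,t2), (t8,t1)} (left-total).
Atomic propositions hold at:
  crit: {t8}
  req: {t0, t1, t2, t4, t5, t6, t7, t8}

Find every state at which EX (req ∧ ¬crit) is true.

{t0, t1, t2, t4, t5, t6, t7, t8}

Sat(¬crit) = {t0, t1, t2, t3, t4, t5, t6, t7}
Sat(req ∧ ¬crit) = {t0, t1, t2, t4, t5, t6, t7}
Sat(EX (req ∧ ¬crit)) = {s : some successor in {t0, t1, t2, t4, t5, t6, t7}} = {t0, t1, t2, t4, t5, t6, t7, t8}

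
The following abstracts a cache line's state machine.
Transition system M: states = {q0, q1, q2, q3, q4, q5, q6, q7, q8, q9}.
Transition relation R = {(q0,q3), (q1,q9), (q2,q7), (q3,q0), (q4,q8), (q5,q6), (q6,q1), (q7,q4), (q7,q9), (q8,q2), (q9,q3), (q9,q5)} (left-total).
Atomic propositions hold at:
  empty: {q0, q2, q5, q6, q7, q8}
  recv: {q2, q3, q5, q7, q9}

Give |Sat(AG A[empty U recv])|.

A[empty U recv]: least fixpoint, start Z0 = Sat(recv) = {q2, q3, q5, q7, q9}, add states in Sat(empty) with every successor in Z. Z1 = {q0, q2, q3, q5, q7, q8, q9}; fixed.
Sat(A[empty U recv]) = {q0, q2, q3, q5, q7, q8, q9}
AG A[empty U recv]: greatest fixpoint, start Z0 = {q0, q2, q3, q5, q7, q8, q9}, keep only states in Sat with every successor in Z. Z1 = {q0, q2, q3, q8, q9}; Z2 = {q0, q3, q8}; Z3 = {q0, q3}; fixed.
Sat(AG A[empty U recv]) = {q0, q3}
|Sat(AG A[empty U recv])| = |{q0, q3}| = 2.

2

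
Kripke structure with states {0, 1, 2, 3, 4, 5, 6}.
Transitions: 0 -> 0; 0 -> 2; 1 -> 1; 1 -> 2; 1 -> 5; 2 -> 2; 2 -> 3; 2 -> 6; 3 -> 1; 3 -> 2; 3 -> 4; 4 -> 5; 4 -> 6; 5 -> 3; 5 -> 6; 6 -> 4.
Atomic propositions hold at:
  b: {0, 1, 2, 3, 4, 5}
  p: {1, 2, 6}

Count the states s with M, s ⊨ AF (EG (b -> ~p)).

5

Sat(~p) = {0, 3, 4, 5}
Sat(b -> ~p) = {0, 3, 4, 5, 6}
EG (b -> ~p): greatest fixpoint, start Z0 = {0, 3, 4, 5, 6}, keep only states in Sat with some successor in Z. Already a fixed point.
Sat(EG (b -> ~p)) = {0, 3, 4, 5, 6}
AF (EG (b -> ~p)): least fixpoint, start Z0 = {0, 3, 4, 5, 6}, add states with every successor in Z. Already a fixed point.
Sat(AF (EG (b -> ~p))) = {0, 3, 4, 5, 6}
|Sat(AF (EG (b -> ~p)))| = |{0, 3, 4, 5, 6}| = 5.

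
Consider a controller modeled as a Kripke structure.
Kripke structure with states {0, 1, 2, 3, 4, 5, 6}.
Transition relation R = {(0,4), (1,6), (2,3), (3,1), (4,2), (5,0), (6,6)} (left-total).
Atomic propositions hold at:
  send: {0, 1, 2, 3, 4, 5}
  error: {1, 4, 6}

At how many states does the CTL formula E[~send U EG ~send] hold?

Sat(~send) = {6}
EG ~send: greatest fixpoint, start Z0 = {6}, keep only states in Sat with some successor in Z. Already a fixed point.
Sat(EG ~send) = {6}
E[~send U EG ~send]: least fixpoint, start Z0 = Sat(EG ~send) = {6}, add states in Sat(~send) with some successor in Z. Already a fixed point.
Sat(E[~send U EG ~send]) = {6}
|Sat(E[~send U EG ~send])| = |{6}| = 1.

1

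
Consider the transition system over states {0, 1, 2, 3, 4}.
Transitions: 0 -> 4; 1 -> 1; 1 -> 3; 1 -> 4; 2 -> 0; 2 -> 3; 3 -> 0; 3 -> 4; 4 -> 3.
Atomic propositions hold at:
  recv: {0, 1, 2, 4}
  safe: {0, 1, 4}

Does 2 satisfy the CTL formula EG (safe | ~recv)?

No

Sat(~recv) = {3}
Sat(safe | ~recv) = {0, 1, 3, 4}
EG (safe | ~recv): greatest fixpoint, start Z0 = {0, 1, 3, 4}, keep only states in Sat with some successor in Z. Already a fixed point.
Sat(EG (safe | ~recv)) = {0, 1, 3, 4}
2 ∉ Sat(EG (safe | ~recv)) = {0, 1, 3, 4}, so the formula does not hold at 2.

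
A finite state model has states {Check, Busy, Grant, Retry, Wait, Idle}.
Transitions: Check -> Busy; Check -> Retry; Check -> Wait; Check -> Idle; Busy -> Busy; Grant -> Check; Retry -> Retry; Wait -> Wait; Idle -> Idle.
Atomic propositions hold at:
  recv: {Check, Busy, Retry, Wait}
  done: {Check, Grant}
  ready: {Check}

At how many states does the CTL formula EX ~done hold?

Sat(~done) = {Busy, Retry, Wait, Idle}
Sat(EX ~done) = {s : some successor in {Busy, Retry, Wait, Idle}} = {Check, Busy, Retry, Wait, Idle}
|Sat(EX ~done)| = |{Check, Busy, Retry, Wait, Idle}| = 5.

5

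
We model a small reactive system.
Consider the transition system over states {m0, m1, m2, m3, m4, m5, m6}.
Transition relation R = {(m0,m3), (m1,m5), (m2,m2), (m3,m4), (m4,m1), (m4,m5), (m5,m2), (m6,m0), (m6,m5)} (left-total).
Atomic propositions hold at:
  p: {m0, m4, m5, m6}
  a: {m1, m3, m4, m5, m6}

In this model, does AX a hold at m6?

No

Sat(AX a) = {s : every successor in {m1, m3, m4, m5, m6}} = {m0, m1, m3, m4}
m6 ∉ Sat(AX a) = {m0, m1, m3, m4}, so the formula does not hold at m6.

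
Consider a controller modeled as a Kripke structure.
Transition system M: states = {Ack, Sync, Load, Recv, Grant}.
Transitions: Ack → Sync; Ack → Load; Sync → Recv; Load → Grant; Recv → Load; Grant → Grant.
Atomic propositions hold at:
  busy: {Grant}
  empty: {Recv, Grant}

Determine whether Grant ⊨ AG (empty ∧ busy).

Sat(empty ∧ busy) = {Grant}
AG (empty ∧ busy): greatest fixpoint, start Z0 = {Grant}, keep only states in Sat with every successor in Z. Already a fixed point.
Sat(AG (empty ∧ busy)) = {Grant}
Grant ∈ Sat(AG (empty ∧ busy)) = {Grant}, so the formula holds at Grant.

Yes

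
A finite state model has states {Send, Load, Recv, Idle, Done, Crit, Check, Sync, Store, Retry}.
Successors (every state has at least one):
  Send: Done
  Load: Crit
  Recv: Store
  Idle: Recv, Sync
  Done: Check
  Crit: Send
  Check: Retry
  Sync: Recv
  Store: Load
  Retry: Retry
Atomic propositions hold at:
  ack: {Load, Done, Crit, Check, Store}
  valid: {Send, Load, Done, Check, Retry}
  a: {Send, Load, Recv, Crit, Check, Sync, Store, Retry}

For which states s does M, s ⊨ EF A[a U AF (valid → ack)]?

Sat(valid → ack) = {Load, Recv, Idle, Done, Crit, Check, Sync, Store}
AF (valid → ack): least fixpoint, start Z0 = {Load, Recv, Idle, Done, Crit, Check, Sync, Store}, add states with every successor in Z. Z1 = {Send, Load, Recv, Idle, Done, Crit, Check, Sync, Store}; fixed.
Sat(AF (valid → ack)) = {Send, Load, Recv, Idle, Done, Crit, Check, Sync, Store}
A[a U AF (valid → ack)]: least fixpoint, start Z0 = Sat(AF (valid → ack)) = {Send, Load, Recv, Idle, Done, Crit, Check, Sync, Store}, add states in Sat(a) with every successor in Z. Already a fixed point.
Sat(A[a U AF (valid → ack)]) = {Send, Load, Recv, Idle, Done, Crit, Check, Sync, Store}
EF A[a U AF (valid → ack)]: least fixpoint, start Z0 = {Send, Load, Recv, Idle, Done, Crit, Check, Sync, Store}, add states with some successor in Z. Already a fixed point.
Sat(EF A[a U AF (valid → ack)]) = {Send, Load, Recv, Idle, Done, Crit, Check, Sync, Store}

{Send, Load, Recv, Idle, Done, Crit, Check, Sync, Store}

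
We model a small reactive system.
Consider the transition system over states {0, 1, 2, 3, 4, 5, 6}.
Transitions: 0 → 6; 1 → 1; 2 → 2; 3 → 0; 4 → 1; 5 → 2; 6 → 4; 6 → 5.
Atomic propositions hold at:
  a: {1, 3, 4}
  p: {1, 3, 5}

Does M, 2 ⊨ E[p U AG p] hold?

AG p: greatest fixpoint, start Z0 = {1, 3, 5}, keep only states in Sat with every successor in Z. Z1 = {1}; fixed.
Sat(AG p) = {1}
E[p U AG p]: least fixpoint, start Z0 = Sat(AG p) = {1}, add states in Sat(p) with some successor in Z. Already a fixed point.
Sat(E[p U AG p]) = {1}
2 ∉ Sat(E[p U AG p]) = {1}, so the formula does not hold at 2.

No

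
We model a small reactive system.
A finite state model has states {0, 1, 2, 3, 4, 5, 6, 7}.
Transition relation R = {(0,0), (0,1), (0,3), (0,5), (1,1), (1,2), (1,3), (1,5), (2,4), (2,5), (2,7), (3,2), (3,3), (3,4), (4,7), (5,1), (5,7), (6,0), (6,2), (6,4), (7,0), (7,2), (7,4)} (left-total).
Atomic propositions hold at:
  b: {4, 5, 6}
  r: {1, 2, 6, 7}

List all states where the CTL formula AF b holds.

AF b: least fixpoint, start Z0 = {4, 5, 6}, add states with every successor in Z. Already a fixed point.
Sat(AF b) = {4, 5, 6}

{4, 5, 6}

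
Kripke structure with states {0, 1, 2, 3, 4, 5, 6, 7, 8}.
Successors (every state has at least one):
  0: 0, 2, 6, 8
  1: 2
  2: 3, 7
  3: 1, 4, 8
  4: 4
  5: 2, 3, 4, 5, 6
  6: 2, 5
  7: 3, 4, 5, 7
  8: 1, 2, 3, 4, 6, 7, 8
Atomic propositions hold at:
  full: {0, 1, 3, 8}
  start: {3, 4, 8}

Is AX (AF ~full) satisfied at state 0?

No

Sat(~full) = {2, 4, 5, 6, 7}
AF ~full: least fixpoint, start Z0 = {2, 4, 5, 6, 7}, add states with every successor in Z. Z1 = {1, 2, 4, 5, 6, 7}; fixed.
Sat(AF ~full) = {1, 2, 4, 5, 6, 7}
Sat(AX (AF ~full)) = {s : every successor in {1, 2, 4, 5, 6, 7}} = {1, 4, 6}
0 ∉ Sat(AX (AF ~full)) = {1, 4, 6}, so the formula does not hold at 0.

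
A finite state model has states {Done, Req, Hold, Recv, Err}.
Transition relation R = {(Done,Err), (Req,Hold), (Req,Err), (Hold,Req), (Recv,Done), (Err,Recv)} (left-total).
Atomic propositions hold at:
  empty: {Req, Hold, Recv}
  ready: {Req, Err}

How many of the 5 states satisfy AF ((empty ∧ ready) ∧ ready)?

2

Sat(empty ∧ ready) = {Req}
Sat((empty ∧ ready) ∧ ready) = {Req}
AF ((empty ∧ ready) ∧ ready): least fixpoint, start Z0 = {Req}, add states with every successor in Z. Z1 = {Req, Hold}; fixed.
Sat(AF ((empty ∧ ready) ∧ ready)) = {Req, Hold}
|Sat(AF ((empty ∧ ready) ∧ ready))| = |{Req, Hold}| = 2.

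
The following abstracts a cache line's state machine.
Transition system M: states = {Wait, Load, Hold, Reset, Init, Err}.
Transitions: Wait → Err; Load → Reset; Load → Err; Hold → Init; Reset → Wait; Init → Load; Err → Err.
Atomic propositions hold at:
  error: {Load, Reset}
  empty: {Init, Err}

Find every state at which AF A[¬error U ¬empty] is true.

Sat(¬error) = {Wait, Hold, Init, Err}
Sat(¬empty) = {Wait, Load, Hold, Reset}
A[¬error U ¬empty]: least fixpoint, start Z0 = Sat(¬empty) = {Wait, Load, Hold, Reset}, add states in Sat(¬error) with every successor in Z. Z1 = {Wait, Load, Hold, Reset, Init}; fixed.
Sat(A[¬error U ¬empty]) = {Wait, Load, Hold, Reset, Init}
AF A[¬error U ¬empty]: least fixpoint, start Z0 = {Wait, Load, Hold, Reset, Init}, add states with every successor in Z. Already a fixed point.
Sat(AF A[¬error U ¬empty]) = {Wait, Load, Hold, Reset, Init}

{Wait, Load, Hold, Reset, Init}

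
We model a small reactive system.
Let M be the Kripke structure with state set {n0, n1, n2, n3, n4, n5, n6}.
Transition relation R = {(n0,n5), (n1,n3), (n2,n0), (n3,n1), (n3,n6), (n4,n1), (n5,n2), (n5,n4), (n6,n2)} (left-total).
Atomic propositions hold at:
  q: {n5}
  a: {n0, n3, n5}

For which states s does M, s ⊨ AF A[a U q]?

A[a U q]: least fixpoint, start Z0 = Sat(q) = {n5}, add states in Sat(a) with every successor in Z. Z1 = {n0, n5}; fixed.
Sat(A[a U q]) = {n0, n5}
AF A[a U q]: least fixpoint, start Z0 = {n0, n5}, add states with every successor in Z. Z1 = {n0, n2, n5}; Z2 = {n0, n2, n5, n6}; fixed.
Sat(AF A[a U q]) = {n0, n2, n5, n6}

{n0, n2, n5, n6}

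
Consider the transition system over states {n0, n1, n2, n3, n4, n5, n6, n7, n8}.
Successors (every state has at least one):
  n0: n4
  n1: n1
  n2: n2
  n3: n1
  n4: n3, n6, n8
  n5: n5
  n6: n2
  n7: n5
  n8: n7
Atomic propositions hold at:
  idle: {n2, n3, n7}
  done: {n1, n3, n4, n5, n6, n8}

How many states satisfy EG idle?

EG idle: greatest fixpoint, start Z0 = {n2, n3, n7}, keep only states in Sat with some successor in Z. Z1 = {n2}; fixed.
Sat(EG idle) = {n2}
|Sat(EG idle)| = |{n2}| = 1.

1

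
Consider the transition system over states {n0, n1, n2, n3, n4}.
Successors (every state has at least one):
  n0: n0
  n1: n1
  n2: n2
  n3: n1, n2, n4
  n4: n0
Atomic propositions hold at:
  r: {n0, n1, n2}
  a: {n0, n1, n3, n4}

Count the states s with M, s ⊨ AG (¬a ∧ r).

Sat(¬a) = {n2}
Sat(¬a ∧ r) = {n2}
AG (¬a ∧ r): greatest fixpoint, start Z0 = {n2}, keep only states in Sat with every successor in Z. Already a fixed point.
Sat(AG (¬a ∧ r)) = {n2}
|Sat(AG (¬a ∧ r))| = |{n2}| = 1.

1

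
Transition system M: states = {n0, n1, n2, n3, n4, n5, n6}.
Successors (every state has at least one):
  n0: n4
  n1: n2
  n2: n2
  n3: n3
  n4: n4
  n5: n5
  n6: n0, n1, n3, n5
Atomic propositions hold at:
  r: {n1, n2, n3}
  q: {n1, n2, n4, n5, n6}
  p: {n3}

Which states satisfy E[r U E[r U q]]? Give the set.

E[r U q]: least fixpoint, start Z0 = Sat(q) = {n1, n2, n4, n5, n6}, add states in Sat(r) with some successor in Z. Already a fixed point.
Sat(E[r U q]) = {n1, n2, n4, n5, n6}
E[r U E[r U q]]: least fixpoint, start Z0 = Sat(E[r U q]) = {n1, n2, n4, n5, n6}, add states in Sat(r) with some successor in Z. Already a fixed point.
Sat(E[r U E[r U q]]) = {n1, n2, n4, n5, n6}

{n1, n2, n4, n5, n6}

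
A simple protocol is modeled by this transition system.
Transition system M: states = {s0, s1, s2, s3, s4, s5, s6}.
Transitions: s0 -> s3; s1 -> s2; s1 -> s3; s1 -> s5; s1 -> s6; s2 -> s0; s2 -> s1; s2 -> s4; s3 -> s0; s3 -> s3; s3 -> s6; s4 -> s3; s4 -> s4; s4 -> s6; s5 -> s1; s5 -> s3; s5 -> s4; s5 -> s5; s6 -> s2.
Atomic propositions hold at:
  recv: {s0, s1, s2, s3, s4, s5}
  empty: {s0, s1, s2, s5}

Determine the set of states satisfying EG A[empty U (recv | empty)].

Sat(recv | empty) = {s0, s1, s2, s3, s4, s5}
A[empty U (recv | empty)]: least fixpoint, start Z0 = Sat((recv | empty)) = {s0, s1, s2, s3, s4, s5}, add states in Sat(empty) with every successor in Z. Already a fixed point.
Sat(A[empty U (recv | empty)]) = {s0, s1, s2, s3, s4, s5}
EG A[empty U (recv | empty)]: greatest fixpoint, start Z0 = {s0, s1, s2, s3, s4, s5}, keep only states in Sat with some successor in Z. Already a fixed point.
Sat(EG A[empty U (recv | empty)]) = {s0, s1, s2, s3, s4, s5}

{s0, s1, s2, s3, s4, s5}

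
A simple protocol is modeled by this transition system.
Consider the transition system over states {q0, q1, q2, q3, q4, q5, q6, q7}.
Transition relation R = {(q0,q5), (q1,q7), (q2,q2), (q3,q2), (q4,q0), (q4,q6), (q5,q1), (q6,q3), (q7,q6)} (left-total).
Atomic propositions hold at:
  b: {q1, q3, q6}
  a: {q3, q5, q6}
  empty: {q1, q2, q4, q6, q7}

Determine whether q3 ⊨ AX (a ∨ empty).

Yes

Sat(a ∨ empty) = {q1, q2, q3, q4, q5, q6, q7}
Sat(AX (a ∨ empty)) = {s : every successor in {q1, q2, q3, q4, q5, q6, q7}} = {q0, q1, q2, q3, q5, q6, q7}
q3 ∈ Sat(AX (a ∨ empty)) = {q0, q1, q2, q3, q5, q6, q7}, so the formula holds at q3.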